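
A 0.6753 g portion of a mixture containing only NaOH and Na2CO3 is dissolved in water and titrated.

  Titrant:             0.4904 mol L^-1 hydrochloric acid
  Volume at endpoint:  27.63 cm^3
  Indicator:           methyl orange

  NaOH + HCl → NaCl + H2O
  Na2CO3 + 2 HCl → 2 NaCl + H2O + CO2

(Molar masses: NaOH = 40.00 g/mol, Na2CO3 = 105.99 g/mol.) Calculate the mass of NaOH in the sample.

0.1316 g

n(HCl) = 0.02763 × 0.4904 = 0.01355 mol
Let x = n(NaOH), y = n(Na2CO3).
Titrant: 1x + 2y = 0.01355;  mass: 40.00x + 105.99y = 0.6753
Solving, x = 3.291 × 10^-3 mol, y = 5.129 × 10^-3 mol
mass of NaOH = 3.291 × 10^-3 × 40.00 = 0.1316 g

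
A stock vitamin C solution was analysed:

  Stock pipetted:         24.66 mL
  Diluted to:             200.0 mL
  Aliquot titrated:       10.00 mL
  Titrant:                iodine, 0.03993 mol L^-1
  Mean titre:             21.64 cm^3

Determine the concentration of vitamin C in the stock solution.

C6H8O6 + I2 → C6H6O6 + 2 HI
n(I2) = 0.02164 × 0.03993 = 8.641 × 10^-4 mol
n(C6H8O6) in the aliquot = 8.641 × 10^-4 mol (1:1 ratio)
[C6H8O6]_dilute = 8.641 × 10^-4 / 0.01000 = 0.08641 mol/L
Dilution factor = 200.0 / 24.66 = 8.110
[C6H8O6]_stock = 0.08641 × 8.110 = 0.7008 mol/L

0.7008 mol/L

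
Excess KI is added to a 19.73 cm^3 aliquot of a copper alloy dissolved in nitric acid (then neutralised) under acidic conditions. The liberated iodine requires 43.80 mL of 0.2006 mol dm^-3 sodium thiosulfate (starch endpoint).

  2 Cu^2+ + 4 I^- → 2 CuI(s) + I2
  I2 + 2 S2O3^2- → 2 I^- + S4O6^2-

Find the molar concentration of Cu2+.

0.4453 mol/L

n(S2O3^2-) = 0.04380 × 0.2006 = 8.786 × 10^-3 mol
n(I2) = n(S2O3^2-)/2 = 4.393 × 10^-3 mol
From the 2:1 ratio, n(Cu2+) in the aliquot = 2/1 × 4.393 × 10^-3 = 8.786 × 10^-3 mol
[Cu2+] = 8.786 × 10^-3 / 0.01973 = 0.4453 mol/L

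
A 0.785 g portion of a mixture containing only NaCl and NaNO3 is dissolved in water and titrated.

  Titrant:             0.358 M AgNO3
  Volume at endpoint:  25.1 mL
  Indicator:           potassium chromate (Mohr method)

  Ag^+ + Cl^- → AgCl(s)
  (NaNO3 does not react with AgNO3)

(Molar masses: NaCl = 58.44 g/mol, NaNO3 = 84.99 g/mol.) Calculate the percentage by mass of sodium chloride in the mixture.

66.9 %

n(AgNO3) = 0.0251 × 0.358 = 8.99 × 10^-3 mol
Let x = n(NaCl), y = n(NaNO3).
Titrant: 1x = 8.99 × 10^-3;  mass: 58.44x + 84.99y = 0.785
Solving, x = 8.99 × 10^-3 mol, y = 3.06 × 10^-3 mol
mass of NaCl = 8.99 × 10^-3 × 58.44 = 0.525 g
% NaCl = 0.525 / 0.785 × 100 = 66.9 %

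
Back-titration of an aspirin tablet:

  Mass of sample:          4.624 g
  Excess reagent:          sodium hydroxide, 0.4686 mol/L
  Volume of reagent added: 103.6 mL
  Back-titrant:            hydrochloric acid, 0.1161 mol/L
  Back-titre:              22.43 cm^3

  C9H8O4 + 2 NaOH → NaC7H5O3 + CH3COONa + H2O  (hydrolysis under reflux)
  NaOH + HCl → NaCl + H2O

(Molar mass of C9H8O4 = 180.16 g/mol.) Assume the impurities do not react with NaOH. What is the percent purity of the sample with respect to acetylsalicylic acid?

n(NaOH) added = 0.1036 × 0.4686 = 0.04855 mol
n(HCl) used in back-titration = 0.02243 × 0.1161 = 2.604 × 10^-3 mol
n(NaOH) left over = 2.604 × 10^-3 mol (1:1 ratio)
n(NaOH) consumed by analyte = 0.04855 − 2.604 × 10^-3 = 0.04594 mol
From the 1:2 ratio, n(C9H8O4) = 1/2 × 0.04594 = 0.02297 mol
mass of C9H8O4 = 0.02297 × 180.16 = 4.139 g
% C9H8O4 = 4.139 / 4.624 × 100 = 89.50 %

89.50 %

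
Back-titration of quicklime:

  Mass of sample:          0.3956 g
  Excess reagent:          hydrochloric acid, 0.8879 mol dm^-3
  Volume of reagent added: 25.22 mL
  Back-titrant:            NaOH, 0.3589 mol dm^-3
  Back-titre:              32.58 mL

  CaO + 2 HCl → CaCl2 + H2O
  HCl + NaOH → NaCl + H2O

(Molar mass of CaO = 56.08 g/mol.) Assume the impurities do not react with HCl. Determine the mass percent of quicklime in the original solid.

n(HCl) added = 0.02522 × 0.8879 = 0.02239 mol
n(NaOH) used in back-titration = 0.03258 × 0.3589 = 0.01169 mol
n(HCl) left over = 0.01169 mol (1:1 ratio)
n(HCl) consumed by analyte = 0.02239 − 0.01169 = 0.01070 mol
From the 1:2 ratio, n(CaO) = 1/2 × 0.01070 = 5.350 × 10^-3 mol
mass of CaO = 5.350 × 10^-3 × 56.08 = 0.3000 g
% CaO = 0.3000 / 0.3956 × 100 = 75.84 %

75.84 %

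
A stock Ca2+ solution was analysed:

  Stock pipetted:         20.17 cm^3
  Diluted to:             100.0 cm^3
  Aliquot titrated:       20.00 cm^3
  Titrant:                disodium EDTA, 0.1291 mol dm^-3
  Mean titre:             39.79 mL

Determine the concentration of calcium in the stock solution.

1.273 mol/L

Ca^2+ + EDTA^4- → [Ca(EDTA)]^2-
n(EDTA) = 0.03979 × 0.1291 = 5.137 × 10^-3 mol
n(Ca2+) in the aliquot = 5.137 × 10^-3 mol (1:1 ratio)
[Ca2+]_dilute = 5.137 × 10^-3 / 0.02000 = 0.2568 mol/L
Dilution factor = 100.0 / 20.17 = 4.958
[Ca2+]_stock = 0.2568 × 4.958 = 1.273 mol/L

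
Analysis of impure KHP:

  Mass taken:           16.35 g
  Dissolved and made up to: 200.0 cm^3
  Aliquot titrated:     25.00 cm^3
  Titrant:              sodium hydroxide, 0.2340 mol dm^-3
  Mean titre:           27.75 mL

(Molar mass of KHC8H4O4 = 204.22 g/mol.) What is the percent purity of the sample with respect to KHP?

KHC8H4O4 + NaOH → KNaC8H4O4 + H2O
n(NaOH) per titration = 0.02775 × 0.2340 = 6.494 × 10^-3 mol
n(KHC8H4O4) in each aliquot = 6.494 × 10^-3 mol (1:1 ratio)
n(KHC8H4O4) in the whole flask = 6.494 × 10^-3 × 200.0/25.00 = 0.05195 mol
mass of KHC8H4O4 = 0.05195 × 204.22 = 10.61 g
% KHC8H4O4 = 10.61 / 16.35 × 100 = 64.89 %

64.89 %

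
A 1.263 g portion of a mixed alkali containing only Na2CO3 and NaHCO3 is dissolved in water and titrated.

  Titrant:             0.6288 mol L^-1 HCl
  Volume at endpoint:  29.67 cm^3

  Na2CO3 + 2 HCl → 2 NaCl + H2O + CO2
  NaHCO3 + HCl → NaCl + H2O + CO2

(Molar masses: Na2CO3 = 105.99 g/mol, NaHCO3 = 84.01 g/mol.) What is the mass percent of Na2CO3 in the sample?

41.17 %

n(HCl) = 0.02967 × 0.6288 = 0.01866 mol
Let x = n(Na2CO3), y = n(NaHCO3).
Titrant: 2x + 1y = 0.01866;  mass: 105.99x + 84.01y = 1.263
Solving, x = 4.906 × 10^-3 mol, y = 8.844 × 10^-3 mol
mass of Na2CO3 = 4.906 × 10^-3 × 105.99 = 0.5200 g
% Na2CO3 = 0.5200 / 1.263 × 100 = 41.17 %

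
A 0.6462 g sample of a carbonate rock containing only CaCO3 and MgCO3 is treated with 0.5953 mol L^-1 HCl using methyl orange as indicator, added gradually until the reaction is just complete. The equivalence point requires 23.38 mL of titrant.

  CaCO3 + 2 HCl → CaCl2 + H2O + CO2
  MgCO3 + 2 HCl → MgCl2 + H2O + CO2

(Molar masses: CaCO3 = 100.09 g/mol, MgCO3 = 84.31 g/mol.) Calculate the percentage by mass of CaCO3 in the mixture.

58.39 %

n(HCl) = 0.02338 × 0.5953 = 0.01392 mol
Let x = n(CaCO3), y = n(MgCO3).
Titrant: 2x + 2y = 0.01392;  mass: 100.09x + 84.31y = 0.6462
Solving, x = 3.769 × 10^-3 mol, y = 3.190 × 10^-3 mol
mass of CaCO3 = 3.769 × 10^-3 × 100.09 = 0.3773 g
% CaCO3 = 0.3773 / 0.6462 × 100 = 58.39 %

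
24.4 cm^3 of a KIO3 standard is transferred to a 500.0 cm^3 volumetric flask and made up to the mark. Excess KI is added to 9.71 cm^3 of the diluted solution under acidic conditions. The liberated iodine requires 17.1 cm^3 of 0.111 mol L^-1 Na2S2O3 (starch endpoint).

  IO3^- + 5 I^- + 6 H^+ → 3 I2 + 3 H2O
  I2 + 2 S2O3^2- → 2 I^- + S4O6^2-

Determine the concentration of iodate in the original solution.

n(S2O3^2-) = 0.0171 × 0.111 = 1.90 × 10^-3 mol
n(I2) = n(S2O3^2-)/2 = 9.49 × 10^-4 mol
From the 1:3 ratio, n(IO3^-) in the aliquot = 1/3 × 9.49 × 10^-4 = 3.16 × 10^-4 mol
[IO3^-]_dilute = 3.16 × 10^-4 / 0.00971 = 0.0326 mol/L
[IO3^-]_original = 0.0326 × 500.0/24.4 = 0.668 mol/L

0.668 mol/L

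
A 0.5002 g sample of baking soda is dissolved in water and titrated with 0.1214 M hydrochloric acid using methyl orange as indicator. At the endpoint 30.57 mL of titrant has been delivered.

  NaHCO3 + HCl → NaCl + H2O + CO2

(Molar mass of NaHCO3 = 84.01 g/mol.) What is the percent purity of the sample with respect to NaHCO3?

n(HCl) = 0.03057 L × 0.1214 mol/L = 3.711 × 10^-3 mol
n(NaHCO3) = 3.711 × 10^-3 mol (1:1 ratio)
mass of NaHCO3 = 3.711 × 10^-3 × 84.01 g/mol = 0.3118 g
% NaHCO3 = 0.3118 / 0.5002 × 100 = 62.33 %

62.33 %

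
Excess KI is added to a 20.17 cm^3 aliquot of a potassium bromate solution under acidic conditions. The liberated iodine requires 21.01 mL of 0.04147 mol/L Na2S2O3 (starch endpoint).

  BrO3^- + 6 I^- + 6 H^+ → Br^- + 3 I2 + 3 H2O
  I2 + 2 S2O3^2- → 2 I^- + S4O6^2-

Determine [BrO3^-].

n(S2O3^2-) = 0.02101 × 0.04147 = 8.713 × 10^-4 mol
n(I2) = n(S2O3^2-)/2 = 4.356 × 10^-4 mol
From the 1:3 ratio, n(BrO3^-) in the aliquot = 1/3 × 4.356 × 10^-4 = 1.452 × 10^-4 mol
[BrO3^-] = 1.452 × 10^-4 / 0.02017 = 0.007200 mol/L

0.007200 mol/L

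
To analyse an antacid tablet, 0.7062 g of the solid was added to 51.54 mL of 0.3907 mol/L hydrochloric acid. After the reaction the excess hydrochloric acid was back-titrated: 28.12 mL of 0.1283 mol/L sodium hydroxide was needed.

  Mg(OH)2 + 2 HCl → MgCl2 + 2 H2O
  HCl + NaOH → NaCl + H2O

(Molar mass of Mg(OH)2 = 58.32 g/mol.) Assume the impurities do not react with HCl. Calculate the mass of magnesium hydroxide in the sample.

0.4820 g

n(HCl) added = 0.05154 × 0.3907 = 0.02014 mol
n(NaOH) used in back-titration = 0.02812 × 0.1283 = 3.608 × 10^-3 mol
n(HCl) left over = 3.608 × 10^-3 mol (1:1 ratio)
n(HCl) consumed by analyte = 0.02014 − 3.608 × 10^-3 = 0.01653 mol
From the 1:2 ratio, n(Mg(OH)2) = 1/2 × 0.01653 = 8.264 × 10^-3 mol
mass of Mg(OH)2 = 8.264 × 10^-3 × 58.32 = 0.4820 g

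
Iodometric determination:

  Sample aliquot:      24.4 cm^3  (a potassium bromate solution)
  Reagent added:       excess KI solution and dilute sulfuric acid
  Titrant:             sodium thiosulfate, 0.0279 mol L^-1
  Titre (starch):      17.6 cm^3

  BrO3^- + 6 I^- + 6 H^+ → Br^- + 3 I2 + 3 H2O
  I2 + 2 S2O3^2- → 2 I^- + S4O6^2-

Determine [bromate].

n(S2O3^2-) = 0.0176 × 0.0279 = 4.91 × 10^-4 mol
n(I2) = n(S2O3^2-)/2 = 2.46 × 10^-4 mol
From the 1:3 ratio, n(BrO3^-) in the aliquot = 1/3 × 2.46 × 10^-4 = 8.18 × 10^-5 mol
[BrO3^-] = 8.18 × 10^-5 / 0.0244 = 0.00335 mol/L

0.00335 mol/L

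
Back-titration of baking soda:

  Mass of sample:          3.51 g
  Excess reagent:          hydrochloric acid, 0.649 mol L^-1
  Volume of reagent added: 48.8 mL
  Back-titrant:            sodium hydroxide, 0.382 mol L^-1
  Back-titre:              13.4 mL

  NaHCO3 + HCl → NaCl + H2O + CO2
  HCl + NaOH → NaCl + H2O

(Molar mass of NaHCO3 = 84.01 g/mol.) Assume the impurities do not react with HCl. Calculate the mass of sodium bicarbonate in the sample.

n(HCl) added = 0.0488 × 0.649 = 0.0317 mol
n(NaOH) used in back-titration = 0.0134 × 0.382 = 5.12 × 10^-3 mol
n(HCl) left over = 5.12 × 10^-3 mol (1:1 ratio)
n(HCl) consumed by analyte = 0.0317 − 5.12 × 10^-3 = 0.0266 mol
n(NaHCO3) = 0.0266 mol (1:1 ratio)
mass of NaHCO3 = 0.0266 × 84.01 = 2.23 g

2.23 g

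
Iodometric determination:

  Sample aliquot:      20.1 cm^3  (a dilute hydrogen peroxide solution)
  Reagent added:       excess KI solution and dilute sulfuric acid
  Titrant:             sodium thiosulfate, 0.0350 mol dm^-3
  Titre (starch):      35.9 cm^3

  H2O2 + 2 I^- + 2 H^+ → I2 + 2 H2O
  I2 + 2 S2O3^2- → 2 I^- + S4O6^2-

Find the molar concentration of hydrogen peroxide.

n(S2O3^2-) = 0.0359 × 0.0350 = 1.26 × 10^-3 mol
n(I2) = n(S2O3^2-)/2 = 6.28 × 10^-4 mol
n(H2O2) in the aliquot = 6.28 × 10^-4 mol (1:1 ratio)
[H2O2] = 6.28 × 10^-4 / 0.0201 = 0.0313 mol/L

0.0313 mol/L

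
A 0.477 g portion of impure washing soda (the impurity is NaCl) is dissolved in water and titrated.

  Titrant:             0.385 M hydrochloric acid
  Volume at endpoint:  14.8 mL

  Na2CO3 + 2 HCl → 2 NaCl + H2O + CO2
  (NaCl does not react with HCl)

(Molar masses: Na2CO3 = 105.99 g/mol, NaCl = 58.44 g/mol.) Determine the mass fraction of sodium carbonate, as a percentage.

63.3 %

n(HCl) = 0.0148 × 0.385 = 5.70 × 10^-3 mol
Let x = n(Na2CO3), y = n(NaCl).
Titrant: 2x = 5.70 × 10^-3;  mass: 105.99x + 58.44y = 0.477
Solving, x = 2.85 × 10^-3 mol, y = 3.00 × 10^-3 mol
mass of Na2CO3 = 2.85 × 10^-3 × 105.99 = 0.302 g
% Na2CO3 = 0.302 / 0.477 × 100 = 63.3 %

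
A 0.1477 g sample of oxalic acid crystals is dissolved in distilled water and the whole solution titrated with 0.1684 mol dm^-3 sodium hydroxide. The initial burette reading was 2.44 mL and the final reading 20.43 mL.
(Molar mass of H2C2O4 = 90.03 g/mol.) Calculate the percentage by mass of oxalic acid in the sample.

H2C2O4 + 2 NaOH → Na2C2O4 + 2 H2O
n(NaOH) = 0.01799 L × 0.1684 mol/L = 3.030 × 10^-3 mol
From the 1:2 ratio, n(H2C2O4) = 1/2 × 3.030 × 10^-3 = 1.515 × 10^-3 mol
mass of H2C2O4 = 1.515 × 10^-3 × 90.03 g/mol = 0.1364 g
% H2C2O4 = 0.1364 / 0.1477 × 100 = 92.33 %

92.33 %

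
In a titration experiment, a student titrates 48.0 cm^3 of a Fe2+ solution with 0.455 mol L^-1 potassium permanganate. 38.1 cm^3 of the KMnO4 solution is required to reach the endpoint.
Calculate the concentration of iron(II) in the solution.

1.81 mol/L

MnO4^- + 5 Fe^2+ + 8 H^+ → Mn^2+ + 5 Fe^3+ + 4 H2O
n(KMnO4) = 0.0381 L × 0.455 mol/L = 0.0173 mol
From the 5:1 mole ratio, n(Fe2+) = 5/1 × 0.0173 = 0.0867 mol
[Fe2+] = 0.0867 mol / 0.0480 L = 1.81 mol/L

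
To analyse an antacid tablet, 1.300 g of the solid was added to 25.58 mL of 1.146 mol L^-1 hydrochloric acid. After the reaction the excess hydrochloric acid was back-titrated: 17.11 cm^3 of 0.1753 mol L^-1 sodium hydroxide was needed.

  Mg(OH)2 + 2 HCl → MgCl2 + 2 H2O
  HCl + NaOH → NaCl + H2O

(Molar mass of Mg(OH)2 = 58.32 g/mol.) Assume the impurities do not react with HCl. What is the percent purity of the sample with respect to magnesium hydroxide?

59.03 %

n(HCl) added = 0.02558 × 1.146 = 0.02931 mol
n(NaOH) used in back-titration = 0.01711 × 0.1753 = 2.999 × 10^-3 mol
n(HCl) left over = 2.999 × 10^-3 mol (1:1 ratio)
n(HCl) consumed by analyte = 0.02931 − 2.999 × 10^-3 = 0.02632 mol
From the 1:2 ratio, n(Mg(OH)2) = 1/2 × 0.02632 = 0.01316 mol
mass of Mg(OH)2 = 0.01316 × 58.32 = 0.7674 g
% Mg(OH)2 = 0.7674 / 1.300 × 100 = 59.03 %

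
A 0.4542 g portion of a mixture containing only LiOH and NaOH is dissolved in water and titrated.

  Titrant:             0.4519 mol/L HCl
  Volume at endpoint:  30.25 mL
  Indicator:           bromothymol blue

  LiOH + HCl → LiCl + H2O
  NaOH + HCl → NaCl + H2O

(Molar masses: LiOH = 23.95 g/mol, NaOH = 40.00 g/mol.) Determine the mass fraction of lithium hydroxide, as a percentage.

30.42 %

n(HCl) = 0.03025 × 0.4519 = 0.01367 mol
Let x = n(LiOH), y = n(NaOH).
Titrant: 1x + 1y = 0.01367;  mass: 23.95x + 40.00y = 0.4542
Solving, x = 5.769 × 10^-3 mol, y = 7.901 × 10^-3 mol
mass of LiOH = 5.769 × 10^-3 × 23.95 = 0.1382 g
% LiOH = 0.1382 / 0.4542 × 100 = 30.42 %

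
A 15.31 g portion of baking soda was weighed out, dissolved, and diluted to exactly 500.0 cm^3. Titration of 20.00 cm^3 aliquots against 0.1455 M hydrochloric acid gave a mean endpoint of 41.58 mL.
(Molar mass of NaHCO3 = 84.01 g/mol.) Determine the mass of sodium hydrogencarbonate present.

12.71 g

NaHCO3 + HCl → NaCl + H2O + CO2
n(HCl) per titration = 0.04158 × 0.1455 = 6.050 × 10^-3 mol
n(NaHCO3) in each aliquot = 6.050 × 10^-3 mol (1:1 ratio)
n(NaHCO3) in the whole flask = 6.050 × 10^-3 × 500.0/20.00 = 0.1512 mol
mass of NaHCO3 = 0.1512 × 84.01 = 12.71 g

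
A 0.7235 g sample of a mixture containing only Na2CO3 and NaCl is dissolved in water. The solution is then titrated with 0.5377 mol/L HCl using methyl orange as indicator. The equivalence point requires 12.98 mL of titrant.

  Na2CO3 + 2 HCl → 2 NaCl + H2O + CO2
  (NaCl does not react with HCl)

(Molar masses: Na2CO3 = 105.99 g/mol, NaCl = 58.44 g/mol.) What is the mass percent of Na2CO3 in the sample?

51.12 %

n(HCl) = 0.01298 × 0.5377 = 6.979 × 10^-3 mol
Let x = n(Na2CO3), y = n(NaCl).
Titrant: 2x = 6.979 × 10^-3;  mass: 105.99x + 58.44y = 0.7235
Solving, x = 3.490 × 10^-3 mol, y = 6.051 × 10^-3 mol
mass of Na2CO3 = 3.490 × 10^-3 × 105.99 = 0.3699 g
% Na2CO3 = 0.3699 / 0.7235 × 100 = 51.12 %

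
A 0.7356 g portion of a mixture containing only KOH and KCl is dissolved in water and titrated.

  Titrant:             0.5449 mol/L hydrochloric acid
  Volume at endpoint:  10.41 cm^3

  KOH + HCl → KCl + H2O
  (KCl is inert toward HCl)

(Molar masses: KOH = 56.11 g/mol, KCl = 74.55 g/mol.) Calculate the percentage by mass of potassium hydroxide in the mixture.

43.27 %

n(HCl) = 0.01041 × 0.5449 = 5.672 × 10^-3 mol
Let x = n(KOH), y = n(KCl).
Titrant: 1x = 5.672 × 10^-3;  mass: 56.11x + 74.55y = 0.7356
Solving, x = 5.672 × 10^-3 mol, y = 5.598 × 10^-3 mol
mass of KOH = 5.672 × 10^-3 × 56.11 = 0.3183 g
% KOH = 0.3183 / 0.7356 × 100 = 43.27 %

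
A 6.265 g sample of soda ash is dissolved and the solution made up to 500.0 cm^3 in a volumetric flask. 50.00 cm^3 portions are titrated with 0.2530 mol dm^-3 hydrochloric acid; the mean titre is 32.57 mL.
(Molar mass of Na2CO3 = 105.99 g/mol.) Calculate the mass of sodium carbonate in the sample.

4.367 g

Na2CO3 + 2 HCl → 2 NaCl + H2O + CO2
n(HCl) per titration = 0.03257 × 0.2530 = 8.240 × 10^-3 mol
From the 1:2 ratio, n(Na2CO3) in each aliquot = 1/2 × 8.240 × 10^-3 = 4.120 × 10^-3 mol
n(Na2CO3) in the whole flask = 4.120 × 10^-3 × 500.0/50.00 = 0.04120 mol
mass of Na2CO3 = 0.04120 × 105.99 = 4.367 g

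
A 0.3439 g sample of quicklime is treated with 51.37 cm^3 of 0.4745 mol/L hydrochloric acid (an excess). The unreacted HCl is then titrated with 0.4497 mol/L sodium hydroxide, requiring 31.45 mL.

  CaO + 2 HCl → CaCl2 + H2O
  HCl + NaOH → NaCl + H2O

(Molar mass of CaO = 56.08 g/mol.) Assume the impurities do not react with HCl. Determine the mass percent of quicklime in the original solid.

n(HCl) added = 0.05137 × 0.4745 = 0.02438 mol
n(NaOH) used in back-titration = 0.03145 × 0.4497 = 0.01414 mol
n(HCl) left over = 0.01414 mol (1:1 ratio)
n(HCl) consumed by analyte = 0.02438 − 0.01414 = 0.01023 mol
From the 1:2 ratio, n(CaO) = 1/2 × 0.01023 = 5.116 × 10^-3 mol
mass of CaO = 5.116 × 10^-3 × 56.08 = 0.2869 g
% CaO = 0.2869 / 0.3439 × 100 = 83.43 %

83.43 %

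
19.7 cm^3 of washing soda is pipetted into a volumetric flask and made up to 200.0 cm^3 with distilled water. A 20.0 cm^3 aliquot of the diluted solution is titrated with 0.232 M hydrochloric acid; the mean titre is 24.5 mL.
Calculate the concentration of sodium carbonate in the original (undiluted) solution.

1.44 M

Na2CO3 + 2 HCl → 2 NaCl + H2O + CO2
n(HCl) = 0.0245 × 0.232 = 5.68 × 10^-3 mol
From the 1:2 ratio, n(Na2CO3) in the aliquot = 1/2 × 5.68 × 10^-3 = 2.84 × 10^-3 mol
[Na2CO3]_dilute = 2.84 × 10^-3 / 0.0200 = 0.142 mol/L
Dilution factor = 200.0 / 19.7 = 10.15
[Na2CO3]_stock = 0.142 × 10.15 = 1.44 mol/L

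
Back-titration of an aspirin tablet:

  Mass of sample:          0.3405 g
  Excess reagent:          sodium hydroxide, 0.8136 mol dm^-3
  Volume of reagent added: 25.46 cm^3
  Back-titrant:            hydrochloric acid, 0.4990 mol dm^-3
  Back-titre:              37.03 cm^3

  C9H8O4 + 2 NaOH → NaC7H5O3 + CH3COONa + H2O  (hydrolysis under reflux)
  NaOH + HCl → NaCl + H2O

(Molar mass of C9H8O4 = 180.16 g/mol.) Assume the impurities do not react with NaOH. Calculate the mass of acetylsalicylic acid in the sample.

n(NaOH) added = 0.02546 × 0.8136 = 0.02071 mol
n(HCl) used in back-titration = 0.03703 × 0.4990 = 0.01848 mol
n(NaOH) left over = 0.01848 mol (1:1 ratio)
n(NaOH) consumed by analyte = 0.02071 − 0.01848 = 2.236 × 10^-3 mol
From the 1:2 ratio, n(C9H8O4) = 1/2 × 2.236 × 10^-3 = 1.118 × 10^-3 mol
mass of C9H8O4 = 1.118 × 10^-3 × 180.16 = 0.2014 g

0.2014 g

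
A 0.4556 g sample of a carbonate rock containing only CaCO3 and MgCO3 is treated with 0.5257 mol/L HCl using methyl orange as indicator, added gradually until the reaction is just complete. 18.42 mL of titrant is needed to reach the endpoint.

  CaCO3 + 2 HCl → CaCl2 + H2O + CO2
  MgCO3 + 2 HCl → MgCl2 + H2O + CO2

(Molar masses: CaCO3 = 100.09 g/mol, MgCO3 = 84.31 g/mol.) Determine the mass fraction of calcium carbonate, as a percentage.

n(HCl) = 0.01842 × 0.5257 = 9.683 × 10^-3 mol
Let x = n(CaCO3), y = n(MgCO3).
Titrant: 2x + 2y = 9.683 × 10^-3;  mass: 100.09x + 84.31y = 0.4556
Solving, x = 3.004 × 10^-3 mol, y = 1.838 × 10^-3 mol
mass of CaCO3 = 3.004 × 10^-3 × 100.09 = 0.3006 g
% CaCO3 = 0.3006 / 0.4556 × 100 = 65.99 %

65.99 %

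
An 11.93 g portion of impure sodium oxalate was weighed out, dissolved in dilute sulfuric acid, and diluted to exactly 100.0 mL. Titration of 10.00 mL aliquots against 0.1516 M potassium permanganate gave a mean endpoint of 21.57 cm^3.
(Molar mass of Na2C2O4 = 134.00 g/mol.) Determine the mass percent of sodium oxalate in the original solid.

91.82 %

2 MnO4^- + 5 C2O4^2- + 16 H^+ → 2 Mn^2+ + 10 CO2 + 8 H2O
n(KMnO4) per titration = 0.02157 × 0.1516 = 3.270 × 10^-3 mol
From the 5:2 ratio, n(Na2C2O4) in each aliquot = 5/2 × 3.270 × 10^-3 = 8.175 × 10^-3 mol
n(Na2C2O4) in the whole flask = 8.175 × 10^-3 × 100.0/10.00 = 0.08175 mol
mass of Na2C2O4 = 0.08175 × 134.00 = 10.95 g
% Na2C2O4 = 10.95 / 11.93 × 100 = 91.82 %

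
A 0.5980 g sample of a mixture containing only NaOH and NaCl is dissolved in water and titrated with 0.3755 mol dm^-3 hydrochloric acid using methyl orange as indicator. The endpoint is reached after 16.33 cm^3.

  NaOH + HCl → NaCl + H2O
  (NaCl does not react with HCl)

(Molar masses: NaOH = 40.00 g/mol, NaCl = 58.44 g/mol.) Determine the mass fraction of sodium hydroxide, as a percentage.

41.02 %

n(HCl) = 0.01633 × 0.3755 = 6.132 × 10^-3 mol
Let x = n(NaOH), y = n(NaCl).
Titrant: 1x = 6.132 × 10^-3;  mass: 40.00x + 58.44y = 0.5980
Solving, x = 6.132 × 10^-3 mol, y = 6.036 × 10^-3 mol
mass of NaOH = 6.132 × 10^-3 × 40.00 = 0.2453 g
% NaOH = 0.2453 / 0.5980 × 100 = 41.02 %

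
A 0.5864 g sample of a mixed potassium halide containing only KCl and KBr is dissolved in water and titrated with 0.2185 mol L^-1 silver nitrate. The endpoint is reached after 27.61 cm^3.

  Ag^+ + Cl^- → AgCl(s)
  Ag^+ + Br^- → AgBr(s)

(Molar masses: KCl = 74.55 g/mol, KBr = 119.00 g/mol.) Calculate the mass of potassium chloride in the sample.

n(AgNO3) = 0.02761 × 0.2185 = 6.033 × 10^-3 mol
Let x = n(KCl), y = n(KBr).
Titrant: 1x + 1y = 6.033 × 10^-3;  mass: 74.55x + 119.00y = 0.5864
Solving, x = 2.958 × 10^-3 mol, y = 3.074 × 10^-3 mol
mass of KCl = 2.958 × 10^-3 × 74.55 = 0.2205 g

0.2205 g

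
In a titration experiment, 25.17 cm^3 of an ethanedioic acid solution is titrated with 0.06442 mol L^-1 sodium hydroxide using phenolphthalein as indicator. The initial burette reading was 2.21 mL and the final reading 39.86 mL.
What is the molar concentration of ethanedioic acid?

0.04818 mol/L

H2C2O4 + 2 NaOH → Na2C2O4 + 2 H2O
n(NaOH) = 0.03765 L × 0.06442 mol/L = 2.425 × 10^-3 mol
From the 1:2 mole ratio, n(H2C2O4) = 1/2 × 2.425 × 10^-3 = 1.213 × 10^-3 mol
[H2C2O4] = 1.213 × 10^-3 mol / 0.02517 L = 0.04818 mol/L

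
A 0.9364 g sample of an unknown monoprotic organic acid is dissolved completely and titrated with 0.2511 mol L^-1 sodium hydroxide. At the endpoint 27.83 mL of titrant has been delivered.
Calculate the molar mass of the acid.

134.0 g/mol

n(NaOH) = 0.02783 L × 0.2511 mol/L = 6.988 × 10^-3 mol
n(HA) = 6.988 × 10^-3 mol (1:1 ratio)
M = m / n = 0.9364 g / 6.988 × 10^-3 mol = 134.0 g/mol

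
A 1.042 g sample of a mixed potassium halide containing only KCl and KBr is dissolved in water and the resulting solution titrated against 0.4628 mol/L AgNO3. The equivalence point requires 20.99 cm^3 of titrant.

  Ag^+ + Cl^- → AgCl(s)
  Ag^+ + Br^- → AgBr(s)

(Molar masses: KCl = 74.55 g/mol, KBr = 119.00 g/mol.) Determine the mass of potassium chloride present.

n(AgNO3) = 0.02099 × 0.4628 = 9.714 × 10^-3 mol
Let x = n(KCl), y = n(KBr).
Titrant: 1x + 1y = 9.714 × 10^-3;  mass: 74.55x + 119.00y = 1.042
Solving, x = 2.564 × 10^-3 mol, y = 7.150 × 10^-3 mol
mass of KCl = 2.564 × 10^-3 × 74.55 = 0.1912 g

0.1912 g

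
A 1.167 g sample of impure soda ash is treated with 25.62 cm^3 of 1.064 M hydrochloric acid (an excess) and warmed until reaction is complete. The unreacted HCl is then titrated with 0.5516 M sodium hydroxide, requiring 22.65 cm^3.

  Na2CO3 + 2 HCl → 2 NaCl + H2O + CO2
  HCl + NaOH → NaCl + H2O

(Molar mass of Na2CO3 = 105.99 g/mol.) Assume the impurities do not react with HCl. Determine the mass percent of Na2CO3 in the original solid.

n(HCl) added = 0.02562 × 1.064 = 0.02726 mol
n(NaOH) used in back-titration = 0.02265 × 0.5516 = 0.01249 mol
n(HCl) left over = 0.01249 mol (1:1 ratio)
n(HCl) consumed by analyte = 0.02726 − 0.01249 = 0.01477 mol
From the 1:2 ratio, n(Na2CO3) = 1/2 × 0.01477 = 7.383 × 10^-3 mol
mass of Na2CO3 = 7.383 × 10^-3 × 105.99 = 0.7825 g
% Na2CO3 = 0.7825 / 1.167 × 100 = 67.05 %

67.05 %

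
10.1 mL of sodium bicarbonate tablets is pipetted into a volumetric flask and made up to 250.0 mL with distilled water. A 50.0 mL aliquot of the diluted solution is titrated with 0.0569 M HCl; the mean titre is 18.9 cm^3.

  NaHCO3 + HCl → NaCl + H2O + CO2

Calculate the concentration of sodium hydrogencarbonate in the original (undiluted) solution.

0.532 M

n(HCl) = 0.0189 × 0.0569 = 1.08 × 10^-3 mol
n(NaHCO3) in the aliquot = 1.08 × 10^-3 mol (1:1 ratio)
[NaHCO3]_dilute = 1.08 × 10^-3 / 0.0500 = 0.0215 mol/L
Dilution factor = 250.0 / 10.1 = 24.75
[NaHCO3]_stock = 0.0215 × 24.75 = 0.532 mol/L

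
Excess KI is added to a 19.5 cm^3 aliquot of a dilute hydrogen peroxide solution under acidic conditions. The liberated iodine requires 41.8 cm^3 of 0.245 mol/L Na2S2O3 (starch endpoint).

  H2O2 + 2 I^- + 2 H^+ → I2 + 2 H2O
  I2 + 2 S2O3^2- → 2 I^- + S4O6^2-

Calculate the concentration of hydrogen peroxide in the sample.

n(S2O3^2-) = 0.0418 × 0.245 = 0.0102 mol
n(I2) = n(S2O3^2-)/2 = 5.12 × 10^-3 mol
n(H2O2) in the aliquot = 5.12 × 10^-3 mol (1:1 ratio)
[H2O2] = 5.12 × 10^-3 / 0.0195 = 0.263 mol/L

0.263 mol/L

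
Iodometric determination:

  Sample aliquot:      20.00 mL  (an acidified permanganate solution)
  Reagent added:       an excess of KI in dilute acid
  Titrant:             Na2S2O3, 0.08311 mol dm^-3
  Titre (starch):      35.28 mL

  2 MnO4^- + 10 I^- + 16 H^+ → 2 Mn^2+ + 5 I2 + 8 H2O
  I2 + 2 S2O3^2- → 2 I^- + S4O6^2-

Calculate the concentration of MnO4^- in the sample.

n(S2O3^2-) = 0.03528 × 0.08311 = 2.932 × 10^-3 mol
n(I2) = n(S2O3^2-)/2 = 1.466 × 10^-3 mol
From the 2:5 ratio, n(MnO4^-) in the aliquot = 2/5 × 1.466 × 10^-3 = 5.864 × 10^-4 mol
[MnO4^-] = 5.864 × 10^-4 / 0.02000 = 0.02932 mol/L

0.02932 mol/L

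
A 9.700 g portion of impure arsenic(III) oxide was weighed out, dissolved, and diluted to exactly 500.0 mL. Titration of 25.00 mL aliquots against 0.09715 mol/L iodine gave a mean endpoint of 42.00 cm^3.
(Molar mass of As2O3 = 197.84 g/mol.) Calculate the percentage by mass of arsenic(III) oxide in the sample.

As2O3 + 2 I2 + 2 H2O → As2O5 + 4 HI
n(I2) per titration = 0.04200 × 0.09715 = 4.080 × 10^-3 mol
From the 1:2 ratio, n(As2O3) in each aliquot = 1/2 × 4.080 × 10^-3 = 2.040 × 10^-3 mol
n(As2O3) in the whole flask = 2.040 × 10^-3 × 500.0/25.00 = 0.04080 mol
mass of As2O3 = 0.04080 × 197.84 = 8.072 g
% As2O3 = 8.072 / 9.700 × 100 = 83.22 %

83.22 %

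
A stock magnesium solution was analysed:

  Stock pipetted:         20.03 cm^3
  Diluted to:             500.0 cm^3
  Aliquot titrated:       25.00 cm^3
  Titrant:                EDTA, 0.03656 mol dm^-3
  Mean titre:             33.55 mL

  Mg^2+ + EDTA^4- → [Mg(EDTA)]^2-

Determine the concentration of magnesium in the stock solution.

1.225 mol/L

n(EDTA) = 0.03355 × 0.03656 = 1.227 × 10^-3 mol
n(Mg2+) in the aliquot = 1.227 × 10^-3 mol (1:1 ratio)
[Mg2+]_dilute = 1.227 × 10^-3 / 0.02500 = 0.04906 mol/L
Dilution factor = 500.0 / 20.03 = 24.96
[Mg2+]_stock = 0.04906 × 24.96 = 1.225 mol/L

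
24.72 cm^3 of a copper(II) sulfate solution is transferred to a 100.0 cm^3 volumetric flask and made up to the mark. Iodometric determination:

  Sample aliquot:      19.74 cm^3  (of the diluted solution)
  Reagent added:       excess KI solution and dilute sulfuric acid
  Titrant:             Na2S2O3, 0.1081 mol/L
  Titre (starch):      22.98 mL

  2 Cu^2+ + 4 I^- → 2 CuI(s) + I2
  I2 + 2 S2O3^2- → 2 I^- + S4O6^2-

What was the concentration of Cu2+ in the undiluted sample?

0.5091 mol/L

n(S2O3^2-) = 0.02298 × 0.1081 = 2.484 × 10^-3 mol
n(I2) = n(S2O3^2-)/2 = 1.242 × 10^-3 mol
From the 2:1 ratio, n(Cu2+) in the aliquot = 2/1 × 1.242 × 10^-3 = 2.484 × 10^-3 mol
[Cu2+]_dilute = 2.484 × 10^-3 / 0.01974 = 0.1258 mol/L
[Cu2+]_original = 0.1258 × 100.0/24.72 = 0.5091 mol/L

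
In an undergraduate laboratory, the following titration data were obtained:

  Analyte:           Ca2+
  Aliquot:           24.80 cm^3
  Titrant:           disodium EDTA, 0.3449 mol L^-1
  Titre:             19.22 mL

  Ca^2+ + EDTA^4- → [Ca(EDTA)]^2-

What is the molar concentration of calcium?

n(EDTA) = 0.01922 L × 0.3449 mol/L = 6.629 × 10^-3 mol
n(Ca2+) = 6.629 × 10^-3 mol (1:1 mole ratio)
[Ca2+] = 6.629 × 10^-3 mol / 0.02480 L = 0.2673 mol/L

0.2673 mol/L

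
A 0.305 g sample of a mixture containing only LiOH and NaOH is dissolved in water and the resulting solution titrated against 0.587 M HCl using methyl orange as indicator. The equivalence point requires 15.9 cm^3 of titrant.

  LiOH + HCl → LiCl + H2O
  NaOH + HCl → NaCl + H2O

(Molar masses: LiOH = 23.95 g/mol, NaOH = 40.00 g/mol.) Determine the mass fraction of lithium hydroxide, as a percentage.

33.4 %

n(HCl) = 0.0159 × 0.587 = 9.33 × 10^-3 mol
Let x = n(LiOH), y = n(NaOH).
Titrant: 1x + 1y = 9.33 × 10^-3;  mass: 23.95x + 40.00y = 0.305
Solving, x = 4.26 × 10^-3 mol, y = 5.08 × 10^-3 mol
mass of LiOH = 4.26 × 10^-3 × 23.95 = 0.102 g
% LiOH = 0.102 / 0.305 × 100 = 33.4 %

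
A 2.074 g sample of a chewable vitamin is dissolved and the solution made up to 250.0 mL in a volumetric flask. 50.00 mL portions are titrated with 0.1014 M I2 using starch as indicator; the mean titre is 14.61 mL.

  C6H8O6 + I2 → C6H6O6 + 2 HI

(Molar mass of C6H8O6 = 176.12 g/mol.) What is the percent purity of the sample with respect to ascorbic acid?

n(I2) per titration = 0.01461 × 0.1014 = 1.481 × 10^-3 mol
n(C6H8O6) in each aliquot = 1.481 × 10^-3 mol (1:1 ratio)
n(C6H8O6) in the whole flask = 1.481 × 10^-3 × 250.0/50.00 = 7.407 × 10^-3 mol
mass of C6H8O6 = 7.407 × 10^-3 × 176.12 = 1.305 g
% C6H8O6 = 1.305 / 2.074 × 100 = 62.90 %

62.90 %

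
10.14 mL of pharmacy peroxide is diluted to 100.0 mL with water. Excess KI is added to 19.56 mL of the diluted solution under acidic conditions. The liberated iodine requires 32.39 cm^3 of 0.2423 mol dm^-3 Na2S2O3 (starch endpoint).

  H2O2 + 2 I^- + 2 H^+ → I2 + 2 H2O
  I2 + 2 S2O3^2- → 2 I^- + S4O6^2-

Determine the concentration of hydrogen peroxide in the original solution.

n(S2O3^2-) = 0.03239 × 0.2423 = 7.848 × 10^-3 mol
n(I2) = n(S2O3^2-)/2 = 3.924 × 10^-3 mol
n(H2O2) in the aliquot = 3.924 × 10^-3 mol (1:1 ratio)
[H2O2]_dilute = 3.924 × 10^-3 / 0.01956 = 0.2006 mol/L
[H2O2]_original = 0.2006 × 100.0/10.14 = 1.978 mol/L

1.978 mol/L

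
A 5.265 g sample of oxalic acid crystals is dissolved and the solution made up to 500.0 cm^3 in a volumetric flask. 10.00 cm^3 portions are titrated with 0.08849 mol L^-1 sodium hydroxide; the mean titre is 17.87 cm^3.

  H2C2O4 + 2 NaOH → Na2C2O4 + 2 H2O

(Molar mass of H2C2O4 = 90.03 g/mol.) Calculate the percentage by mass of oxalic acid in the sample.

n(NaOH) per titration = 0.01787 × 0.08849 = 1.581 × 10^-3 mol
From the 1:2 ratio, n(H2C2O4) in each aliquot = 1/2 × 1.581 × 10^-3 = 7.907 × 10^-4 mol
n(H2C2O4) in the whole flask = 7.907 × 10^-4 × 500.0/10.00 = 0.03953 mol
mass of H2C2O4 = 0.03953 × 90.03 = 3.559 g
% H2C2O4 = 3.559 / 5.265 × 100 = 67.60 %

67.60 %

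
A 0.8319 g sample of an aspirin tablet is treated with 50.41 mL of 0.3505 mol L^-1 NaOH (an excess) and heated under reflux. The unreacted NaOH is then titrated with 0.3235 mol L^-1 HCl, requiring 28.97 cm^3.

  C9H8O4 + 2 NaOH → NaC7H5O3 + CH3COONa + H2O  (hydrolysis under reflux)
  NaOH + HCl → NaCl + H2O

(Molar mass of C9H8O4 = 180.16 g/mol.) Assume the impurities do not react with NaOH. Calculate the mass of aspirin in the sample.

0.7474 g

n(NaOH) added = 0.05041 × 0.3505 = 0.01767 mol
n(HCl) used in back-titration = 0.02897 × 0.3235 = 9.372 × 10^-3 mol
n(NaOH) left over = 9.372 × 10^-3 mol (1:1 ratio)
n(NaOH) consumed by analyte = 0.01767 − 9.372 × 10^-3 = 8.297 × 10^-3 mol
From the 1:2 ratio, n(C9H8O4) = 1/2 × 8.297 × 10^-3 = 4.148 × 10^-3 mol
mass of C9H8O4 = 4.148 × 10^-3 × 180.16 = 0.7474 g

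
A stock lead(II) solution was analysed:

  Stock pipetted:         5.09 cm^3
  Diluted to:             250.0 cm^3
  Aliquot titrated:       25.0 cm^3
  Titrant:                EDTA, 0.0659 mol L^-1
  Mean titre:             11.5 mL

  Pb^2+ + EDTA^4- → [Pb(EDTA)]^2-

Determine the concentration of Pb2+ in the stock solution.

1.49 mol/L

n(EDTA) = 0.0115 × 0.0659 = 7.58 × 10^-4 mol
n(Pb2+) in the aliquot = 7.58 × 10^-4 mol (1:1 ratio)
[Pb2+]_dilute = 7.58 × 10^-4 / 0.0250 = 0.0303 mol/L
Dilution factor = 250.0 / 5.09 = 49.12
[Pb2+]_stock = 0.0303 × 49.12 = 1.49 mol/L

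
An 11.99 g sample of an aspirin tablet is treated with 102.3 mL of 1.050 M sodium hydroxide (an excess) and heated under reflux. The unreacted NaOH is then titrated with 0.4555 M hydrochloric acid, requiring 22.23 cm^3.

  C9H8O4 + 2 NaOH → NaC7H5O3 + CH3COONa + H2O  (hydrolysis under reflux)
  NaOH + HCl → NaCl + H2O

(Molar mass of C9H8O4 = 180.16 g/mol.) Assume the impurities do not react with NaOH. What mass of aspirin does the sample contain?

8.764 g

n(NaOH) added = 0.1023 × 1.050 = 0.1074 mol
n(HCl) used in back-titration = 0.02223 × 0.4555 = 0.01013 mol
n(NaOH) left over = 0.01013 mol (1:1 ratio)
n(NaOH) consumed by analyte = 0.1074 − 0.01013 = 0.09729 mol
From the 1:2 ratio, n(C9H8O4) = 1/2 × 0.09729 = 0.04864 mol
mass of C9H8O4 = 0.04864 × 180.16 = 8.764 g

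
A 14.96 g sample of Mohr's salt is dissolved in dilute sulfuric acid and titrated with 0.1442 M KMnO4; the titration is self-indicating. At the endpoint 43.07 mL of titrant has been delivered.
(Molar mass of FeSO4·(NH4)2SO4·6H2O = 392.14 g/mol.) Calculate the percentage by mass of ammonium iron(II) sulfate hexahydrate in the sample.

81.40 %

MnO4^- + 5 Fe^2+ + 8 H^+ → Mn^2+ + 5 Fe^3+ + 4 H2O
n(KMnO4) = 0.04307 L × 0.1442 mol/L = 6.211 × 10^-3 mol
From the 5:1 ratio, n(FeSO4·(NH4)2SO4·6H2O) = 5/1 × 6.211 × 10^-3 = 0.03105 mol
mass of FeSO4·(NH4)2SO4·6H2O = 0.03105 × 392.14 g/mol = 12.18 g
% FeSO4·(NH4)2SO4·6H2O = 12.18 / 14.96 × 100 = 81.40 %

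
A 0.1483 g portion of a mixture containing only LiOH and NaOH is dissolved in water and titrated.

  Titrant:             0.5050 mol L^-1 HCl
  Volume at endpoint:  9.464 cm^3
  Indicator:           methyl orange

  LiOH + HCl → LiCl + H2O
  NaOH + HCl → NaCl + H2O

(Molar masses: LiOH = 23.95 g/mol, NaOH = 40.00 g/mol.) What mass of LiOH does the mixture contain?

n(HCl) = 0.009464 × 0.5050 = 4.779 × 10^-3 mol
Let x = n(LiOH), y = n(NaOH).
Titrant: 1x + 1y = 4.779 × 10^-3;  mass: 23.95x + 40.00y = 0.1483
Solving, x = 2.671 × 10^-3 mol, y = 2.108 × 10^-3 mol
mass of LiOH = 2.671 × 10^-3 × 23.95 = 0.06398 g

0.06398 g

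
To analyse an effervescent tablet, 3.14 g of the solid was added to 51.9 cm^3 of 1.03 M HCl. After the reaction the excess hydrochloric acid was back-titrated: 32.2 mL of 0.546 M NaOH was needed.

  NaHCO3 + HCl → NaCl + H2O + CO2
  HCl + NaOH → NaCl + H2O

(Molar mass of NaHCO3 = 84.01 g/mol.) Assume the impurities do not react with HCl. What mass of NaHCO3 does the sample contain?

n(HCl) added = 0.0519 × 1.03 = 0.0535 mol
n(NaOH) used in back-titration = 0.0322 × 0.546 = 0.0176 mol
n(HCl) left over = 0.0176 mol (1:1 ratio)
n(HCl) consumed by analyte = 0.0535 − 0.0176 = 0.0359 mol
n(NaHCO3) = 0.0359 mol (1:1 ratio)
mass of NaHCO3 = 0.0359 × 84.01 = 3.01 g

3.01 g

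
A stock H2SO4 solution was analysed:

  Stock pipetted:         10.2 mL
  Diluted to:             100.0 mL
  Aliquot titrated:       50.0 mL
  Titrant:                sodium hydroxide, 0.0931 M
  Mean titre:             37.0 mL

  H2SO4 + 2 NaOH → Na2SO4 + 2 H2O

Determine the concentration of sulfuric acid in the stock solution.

0.338 M

n(NaOH) = 0.0370 × 0.0931 = 3.44 × 10^-3 mol
From the 1:2 ratio, n(H2SO4) in the aliquot = 1/2 × 3.44 × 10^-3 = 1.72 × 10^-3 mol
[H2SO4]_dilute = 1.72 × 10^-3 / 0.0500 = 0.0344 mol/L
Dilution factor = 100.0 / 10.2 = 9.804
[H2SO4]_stock = 0.0344 × 9.804 = 0.338 mol/L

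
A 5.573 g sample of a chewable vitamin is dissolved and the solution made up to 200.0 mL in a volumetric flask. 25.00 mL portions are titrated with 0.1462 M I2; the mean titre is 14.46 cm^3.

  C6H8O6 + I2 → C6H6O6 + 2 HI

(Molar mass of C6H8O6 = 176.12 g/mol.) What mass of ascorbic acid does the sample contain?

n(I2) per titration = 0.01446 × 0.1462 = 2.114 × 10^-3 mol
n(C6H8O6) in each aliquot = 2.114 × 10^-3 mol (1:1 ratio)
n(C6H8O6) in the whole flask = 2.114 × 10^-3 × 200.0/25.00 = 0.01691 mol
mass of C6H8O6 = 0.01691 × 176.12 = 2.979 g

2.979 g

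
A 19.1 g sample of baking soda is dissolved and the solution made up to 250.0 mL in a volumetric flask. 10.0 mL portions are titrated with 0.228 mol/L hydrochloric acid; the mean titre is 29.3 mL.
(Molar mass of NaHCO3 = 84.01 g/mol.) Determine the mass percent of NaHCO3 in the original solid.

NaHCO3 + HCl → NaCl + H2O + CO2
n(HCl) per titration = 0.0293 × 0.228 = 6.68 × 10^-3 mol
n(NaHCO3) in each aliquot = 6.68 × 10^-3 mol (1:1 ratio)
n(NaHCO3) in the whole flask = 6.68 × 10^-3 × 250.0/10.0 = 0.167 mol
mass of NaHCO3 = 0.167 × 84.01 = 14.0 g
% NaHCO3 = 14.0 / 19.1 × 100 = 73.5 %

73.5 %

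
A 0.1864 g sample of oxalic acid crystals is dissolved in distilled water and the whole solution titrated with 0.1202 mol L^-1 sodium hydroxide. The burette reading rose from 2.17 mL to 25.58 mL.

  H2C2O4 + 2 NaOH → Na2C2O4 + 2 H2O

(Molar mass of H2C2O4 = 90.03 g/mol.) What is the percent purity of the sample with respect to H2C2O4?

67.95 %

n(NaOH) = 0.02341 L × 0.1202 mol/L = 2.814 × 10^-3 mol
From the 1:2 ratio, n(H2C2O4) = 1/2 × 2.814 × 10^-3 = 1.407 × 10^-3 mol
mass of H2C2O4 = 1.407 × 10^-3 × 90.03 g/mol = 0.1267 g
% H2C2O4 = 0.1267 / 0.1864 × 100 = 67.95 %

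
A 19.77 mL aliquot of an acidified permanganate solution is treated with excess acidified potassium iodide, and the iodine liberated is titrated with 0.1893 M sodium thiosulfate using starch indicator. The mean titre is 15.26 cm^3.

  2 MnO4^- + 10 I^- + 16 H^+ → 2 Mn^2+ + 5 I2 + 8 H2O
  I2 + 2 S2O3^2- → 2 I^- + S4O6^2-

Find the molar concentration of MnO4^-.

n(S2O3^2-) = 0.01526 × 0.1893 = 2.889 × 10^-3 mol
n(I2) = n(S2O3^2-)/2 = 1.444 × 10^-3 mol
From the 2:5 ratio, n(MnO4^-) in the aliquot = 2/5 × 1.444 × 10^-3 = 5.777 × 10^-4 mol
[MnO4^-] = 5.777 × 10^-4 / 0.01977 = 0.02922 mol/L

0.02922 M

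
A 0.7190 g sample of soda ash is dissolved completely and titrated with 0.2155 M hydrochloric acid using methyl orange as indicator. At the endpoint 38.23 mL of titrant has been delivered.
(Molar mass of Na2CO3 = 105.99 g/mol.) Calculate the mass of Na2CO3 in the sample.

0.4366 g

Na2CO3 + 2 HCl → 2 NaCl + H2O + CO2
n(HCl) = 0.03823 L × 0.2155 mol/L = 8.239 × 10^-3 mol
From the 1:2 ratio, n(Na2CO3) = 1/2 × 8.239 × 10^-3 = 4.119 × 10^-3 mol
mass of Na2CO3 = 4.119 × 10^-3 × 105.99 g/mol = 0.4366 g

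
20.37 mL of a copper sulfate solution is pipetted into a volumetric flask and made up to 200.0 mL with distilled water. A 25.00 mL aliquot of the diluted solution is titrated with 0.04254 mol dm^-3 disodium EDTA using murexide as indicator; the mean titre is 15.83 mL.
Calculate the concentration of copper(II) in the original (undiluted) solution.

0.2645 mol/L

Cu^2+ + EDTA^4- → [Cu(EDTA)]^2-
n(EDTA) = 0.01583 × 0.04254 = 6.734 × 10^-4 mol
n(Cu2+) in the aliquot = 6.734 × 10^-4 mol (1:1 ratio)
[Cu2+]_dilute = 6.734 × 10^-4 / 0.02500 = 0.02694 mol/L
Dilution factor = 200.0 / 20.37 = 9.818
[Cu2+]_stock = 0.02694 × 9.818 = 0.2645 mol/L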